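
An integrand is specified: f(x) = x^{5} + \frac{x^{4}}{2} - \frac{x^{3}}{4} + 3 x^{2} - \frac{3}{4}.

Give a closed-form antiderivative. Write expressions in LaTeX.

The integrand splits into summands that can be handled one at a time.
Check: d/dx[\frac{x^{6}}{6} + \frac{x^{5}}{10} - \frac{x^{4}}{16} + x^{3} - \frac{3 x}{4}] = x^{5} + \frac{x^{4}}{2} - \frac{x^{3}}{4} + 3 x^{2} - \frac{3}{4} = f(x).

An antiderivative is F(x) = \frac{x^{6}}{6} + \frac{x^{5}}{10} - \frac{x^{4}}{16} + x^{3} - \frac{3 x}{4}.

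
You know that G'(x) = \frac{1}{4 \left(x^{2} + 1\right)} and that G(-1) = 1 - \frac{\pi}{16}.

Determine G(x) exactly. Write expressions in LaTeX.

G(x) = \frac{\operatorname{atan}{\left(x \right)}}{4} + 1

Whatever form G(x) takes, its d/dx must return the stated G'(x).
A general antiderivative is \frac{\operatorname{atan}{\left(x \right)}}{4} + C.
The condition gives C = 1 - \frac{\pi}{16} - (- \frac{\pi}{16}) = 1.
So G(x) = \frac{\operatorname{atan}{\left(x \right)}}{4} + 1.
Check: d/dx[\frac{\operatorname{atan}{\left(x \right)}}{4} + 1] = \frac{1}{4 x^{2} + 4}, which equals G'(x).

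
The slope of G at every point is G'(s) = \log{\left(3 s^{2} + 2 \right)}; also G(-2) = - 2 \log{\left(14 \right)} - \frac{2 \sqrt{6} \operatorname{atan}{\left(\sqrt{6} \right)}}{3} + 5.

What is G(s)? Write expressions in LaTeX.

G(s) = \frac{3 s \log{\left(3 s^{2} + 2 \right)} - 6 s + 2 \sqrt{6} \operatorname{atan}{\left(\frac{\sqrt{6} s}{2} \right)} + 3}{3}

Differentiate the proposed G(s) back; it has to land on the given G'(s).
A general antiderivative is s \log{\left(3 s^{2} + 2 \right)} - 2 s + \frac{2 \sqrt{6} \operatorname{atan}{\left(\frac{\sqrt{6} s}{2} \right)}}{3} + C.
The condition gives C = - 2 \log{\left(14 \right)} - \frac{2 \sqrt{6} \operatorname{atan}{\left(\sqrt{6} \right)}}{3} + 5 - (- 2 \log{\left(14 \right)} - \frac{2 \sqrt{6} \operatorname{atan}{\left(\sqrt{6} \right)}}{3} + 4) = 1.
So G(s) = \frac{3 s \log{\left(3 s^{2} + 2 \right)} - 6 s + 2 \sqrt{6} \operatorname{atan}{\left(\frac{\sqrt{6} s}{2} \right)} + 3}{3}.
Check: d/ds[\frac{3 s \log{\left(3 s^{2} + 2 \right)} - 6 s + 2 \sqrt{6} \operatorname{atan}{\left(\frac{\sqrt{6} s}{2} \right)} + 3}{3}] = \log{\left(3 s^{2} + 2 \right)} = G'(s).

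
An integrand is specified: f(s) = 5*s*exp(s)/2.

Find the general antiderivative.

Recognize the product-rule pattern: f = u'v + uv' with u = 5*s/2 - 5/2, v = exp(s), so integration by parts undoes it.
Check: d/ds[5*(s - 1)*exp(s)/2] = 5*s*exp(s)/2 = f(s).

F(s) = 5*(s - 1)*exp(s)/2 + C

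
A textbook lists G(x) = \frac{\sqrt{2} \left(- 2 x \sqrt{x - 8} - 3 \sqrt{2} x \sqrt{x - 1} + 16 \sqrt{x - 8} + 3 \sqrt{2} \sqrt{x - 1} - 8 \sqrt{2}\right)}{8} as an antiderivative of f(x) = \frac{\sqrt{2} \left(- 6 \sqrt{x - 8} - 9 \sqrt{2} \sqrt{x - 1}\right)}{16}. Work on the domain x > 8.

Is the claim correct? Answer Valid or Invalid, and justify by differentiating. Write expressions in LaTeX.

Valid - differentiating G returns exactly f.

d/dx[G] = \frac{- 9 x \sqrt{x - 8} - 3 \sqrt{2} x \sqrt{x - 1} + 9 \sqrt{x - 8} + 24 \sqrt{2} \sqrt{x - 1}}{8 \sqrt{x - 8} \sqrt{x - 1}}
This equals f(x) exactly, so the claim holds.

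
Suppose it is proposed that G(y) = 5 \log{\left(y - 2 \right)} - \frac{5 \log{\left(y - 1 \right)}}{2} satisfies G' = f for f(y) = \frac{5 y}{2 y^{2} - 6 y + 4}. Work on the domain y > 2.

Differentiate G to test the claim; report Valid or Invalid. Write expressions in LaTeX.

Valid: G'(y) = f(y).

d/dy[G] = \frac{5 y}{2 y^{2} - 6 y + 4}
This equals f(y) exactly, so the claim holds.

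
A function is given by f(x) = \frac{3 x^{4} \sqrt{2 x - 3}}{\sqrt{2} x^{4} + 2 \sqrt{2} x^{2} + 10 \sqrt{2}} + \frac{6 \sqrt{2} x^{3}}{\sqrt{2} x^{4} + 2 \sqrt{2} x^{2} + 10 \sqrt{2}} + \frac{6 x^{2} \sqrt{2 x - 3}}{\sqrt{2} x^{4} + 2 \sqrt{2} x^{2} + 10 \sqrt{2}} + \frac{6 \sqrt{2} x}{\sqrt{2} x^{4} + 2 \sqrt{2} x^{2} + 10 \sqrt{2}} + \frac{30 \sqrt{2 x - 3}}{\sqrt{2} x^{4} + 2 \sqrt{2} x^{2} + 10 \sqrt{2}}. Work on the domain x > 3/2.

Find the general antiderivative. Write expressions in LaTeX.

F(x) = \frac{\sqrt{2} \left(4 x \sqrt{2 x - 3} - 6 \sqrt{2 x - 3} + 3 \sqrt{2} \log{\left(\frac{x^{4}}{2} + x^{2} + 5 \right)}\right)}{4} + C

Integrate term by term and add the pieces.
Check: d/dx[\frac{\sqrt{2} \left(4 x \sqrt{2 x - 3} - 6 \sqrt{2 x - 3} + 3 \sqrt{2} \log{\left(\frac{x^{4}}{2} + x^{2} + 5 \right)}\right)}{4}] = \frac{6 \sqrt{2} x^{5} - 9 \sqrt{2} x^{4} + 12 x^{3} \sqrt{2 x - 3} + 12 \sqrt{2} x^{3} - 18 \sqrt{2} x^{2} + 12 x \sqrt{2 x - 3} + 60 \sqrt{2} x - 90 \sqrt{2}}{2 x^{4} \sqrt{2 x - 3} + 4 x^{2} \sqrt{2 x - 3} + 20 \sqrt{2 x - 3}}, which equals f(x).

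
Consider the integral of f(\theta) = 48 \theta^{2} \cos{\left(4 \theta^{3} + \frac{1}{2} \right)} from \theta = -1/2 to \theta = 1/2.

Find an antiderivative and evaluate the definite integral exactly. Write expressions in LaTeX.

f matches the chain-rule pattern g'(h)*h' with inner function h(\theta) = 4 \theta^{3} + \frac{1}{2}; substituting u = h(\theta) collapses the integral.
F(\theta) = 4 \sin{\left(4 \theta^{3} + \frac{1}{2} \right)} is an antiderivative of f.
Check: d/d\theta[4 \sin{\left(4 \theta^{3} + \frac{1}{2} \right)}] = 48 \theta^{2} \cos{\left(4 \theta^{3} + \frac{1}{2} \right)} = f(\theta).
F(1/2) = 4 \sin{\left(1 \right)}; F(-1/2) = 0.
Integral = F(1/2) - F(-1/2) = 4 \sin{\left(1 \right)}.

Antiderivative: F(\theta) = 4 \sin{\left(4 \theta^{3} + \frac{1}{2} \right)}; value = 4 \sin{\left(1 \right)}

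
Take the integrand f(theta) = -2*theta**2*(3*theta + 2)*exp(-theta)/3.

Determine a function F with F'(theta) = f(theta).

An antiderivative is F(theta) = 2*(3*theta**3 + 11*theta**2 + 22*theta + 22)*exp(-theta)/3.

f has the shape u'v + uv' for u = 2*theta**3 + 22*theta**2/3 + 44*theta/3 + 44/3 and v = exp(-theta) — it is the derivative of the product u*v.
Check: d/dtheta[2*(3*theta**3 + 11*theta**2 + 22*theta + 22)*exp(-theta)/3] = (-6*theta**3 - 4*theta**2)*exp(-theta)/3, which equals f(theta).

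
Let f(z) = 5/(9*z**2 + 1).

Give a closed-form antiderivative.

An antiderivative is F(z) = 5*atan(3*z)/3.

A first test for any F(z): its z-derivative must equal f(z) identically.
Check: d/dz[5*atan(3*z)/3] = 5/(9*z**2 + 1) = f(z).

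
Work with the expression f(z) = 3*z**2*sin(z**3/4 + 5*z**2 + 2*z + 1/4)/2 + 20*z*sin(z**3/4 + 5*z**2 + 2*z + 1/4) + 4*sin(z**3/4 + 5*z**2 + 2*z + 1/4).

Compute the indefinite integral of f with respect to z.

F(z) = -2*cos(z**3/4 + 5*z**2 + 2*z + 1/4) + C

The substitution u = z**3/4 + 5*z**2 + 2*z + 1/4 works: f is exactly (dF/du)*(du/dz) for that inner function.
Check: d/dz[-2*cos(z**3/4 + 5*z**2 + 2*z + 1/4)] = 3*z**2*sin(z**3/4 + 5*z**2 + 2*z + 1/4)/2 + 20*z*sin(z**3/4 + 5*z**2 + 2*z + 1/4) + 4*sin(z**3/4 + 5*z**2 + 2*z + 1/4) = f(z).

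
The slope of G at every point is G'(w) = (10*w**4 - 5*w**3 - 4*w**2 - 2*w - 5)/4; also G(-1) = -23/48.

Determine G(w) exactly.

A first test for any G(w): its w-derivative must equal the given G'(w).
A general antiderivative is w**5/2 - 5*w**4/16 - w**3/3 - w**2/4 - 5*w/4 + C.
The condition gives C = -23/48 - (25/48) = -1.
So G(w) = w**5/2 - 5*w**4/16 - w**3/3 - w**2/4 - 5*w/4 - 1.
Check: d/dw[w**5/2 - 5*w**4/16 - w**3/3 - w**2/4 - 5*w/4 - 1] = 5*w**4/2 - 5*w**3/4 - w**2 - w/2 - 5/4, which equals G'(w).

G(w) = w**5/2 - 5*w**4/16 - w**3/3 - w**2/4 - 5*w/4 - 1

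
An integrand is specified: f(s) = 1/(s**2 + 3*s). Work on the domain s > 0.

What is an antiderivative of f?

Factor the denominator (s*(s + 3)) and decompose: f = -1/(3*(s + 3)) + 1/(3*s); each piece integrates to a log, atan, or power term.
Check: d/ds[log(s)/3 - log(s + 3)/3] = 1/(s**2 + 3*s) = f(s).

An antiderivative is F(s) = log(s)/3 - log(s + 3)/3.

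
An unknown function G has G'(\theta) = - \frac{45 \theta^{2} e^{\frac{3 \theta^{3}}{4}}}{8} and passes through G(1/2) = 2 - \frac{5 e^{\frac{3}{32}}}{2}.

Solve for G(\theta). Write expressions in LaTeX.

G(\theta) = 2 - \frac{5 e^{\frac{3 \theta^{3}}{4}}}{2}

The substitution u = \frac{3 \theta^{3}}{4} works: G'(\theta) is exactly (dG/du)*(du/d\theta) for that inner function.
A general antiderivative is - \frac{5 e^{\frac{3 \theta^{3}}{4}}}{2} + C.
The condition gives C = 2 - \frac{5 e^{\frac{3}{32}}}{2} - (- \frac{5 e^{\frac{3}{32}}}{2}) = 2.
So G(\theta) = 2 - \frac{5 e^{\frac{3 \theta^{3}}{4}}}{2}.
Check: d/d\theta[2 - \frac{5 e^{\frac{3 \theta^{3}}{4}}}{2}] = - \frac{45 \theta^{2} e^{\frac{3 \theta^{3}}{4}}}{8} = G'(\theta).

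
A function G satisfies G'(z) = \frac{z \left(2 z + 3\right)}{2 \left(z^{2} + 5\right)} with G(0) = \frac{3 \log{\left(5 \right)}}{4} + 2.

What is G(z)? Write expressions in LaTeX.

Differentiate the proposed G(z) back; it has to land on the given G'(z).
A general antiderivative is z + \frac{3 \log{\left(z^{2} + 5 \right)}}{4} - \sqrt{5} \operatorname{atan}{\left(\frac{\sqrt{5} z}{5} \right)} + C.
The condition gives C = \frac{3 \log{\left(5 \right)}}{4} + 2 - (\frac{3 \log{\left(5 \right)}}{4}) = 2.
So G(z) = \frac{4 z + 3 \log{\left(z^{2} + 5 \right)} - 4 \sqrt{5} \operatorname{atan}{\left(\frac{\sqrt{5} z}{5} \right)} + 8}{4}.
Check: d/dz[\frac{4 z + 3 \log{\left(z^{2} + 5 \right)} - 4 \sqrt{5} \operatorname{atan}{\left(\frac{\sqrt{5} z}{5} \right)} + 8}{4}] = \frac{2 z^{2} + 3 z}{2 z^{2} + 10}, which equals G'(z).

G(z) = \frac{4 z + 3 \log{\left(z^{2} + 5 \right)} - 4 \sqrt{5} \operatorname{atan}{\left(\frac{\sqrt{5} z}{5} \right)} + 8}{4}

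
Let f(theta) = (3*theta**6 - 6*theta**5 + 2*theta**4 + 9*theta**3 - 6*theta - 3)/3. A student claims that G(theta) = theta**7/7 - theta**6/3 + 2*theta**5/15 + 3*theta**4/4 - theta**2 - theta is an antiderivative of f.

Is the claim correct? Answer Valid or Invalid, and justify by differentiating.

d/dtheta[G] = theta**6 - 2*theta**5 + 2*theta**4/3 + 3*theta**3 - 2*theta - 1
This equals f(theta) exactly, so the claim holds.

Valid: G'(theta) = f(theta).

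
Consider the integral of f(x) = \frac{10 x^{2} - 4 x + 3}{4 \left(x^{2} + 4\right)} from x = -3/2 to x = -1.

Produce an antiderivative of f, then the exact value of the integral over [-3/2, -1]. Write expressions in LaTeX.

A first test for any F(x): its x-derivative must equal f(x) identically.
F(x) = \frac{20 x - 4 \log{\left(x^{2} + 4 \right)} - 37 \operatorname{atan}{\left(\frac{x}{2} \right)}}{8} is an antiderivative of f.
Check: d/dx[\frac{20 x - 4 \log{\left(x^{2} + 4 \right)} - 37 \operatorname{atan}{\left(\frac{x}{2} \right)}}{8}] = \frac{10 x^{2} - 4 x + 3}{4 x^{2} + 16}, which equals f(x).
F(-1) = - \frac{5}{2} - \frac{\log{\left(5 \right)}}{2} + \frac{37 \operatorname{atan}{\left(\frac{1}{2} \right)}}{8}; F(-3/2) = - \frac{15}{4} - \frac{\log{\left(\frac{25}{4} \right)}}{2} + \frac{37 \operatorname{atan}{\left(\frac{3}{4} \right)}}{8}.
Integral = F(-1) - F(-3/2) = - \frac{37 \operatorname{atan}{\left(\frac{3}{4} \right)}}{8} - \frac{\log{\left(5 \right)}}{2} + \frac{\log{\left(\frac{25}{4} \right)}}{2} + \frac{5}{4} + \frac{37 \operatorname{atan}{\left(\frac{1}{2} \right)}}{8}.

Antiderivative: F(x) = \frac{20 x - 4 \log{\left(x^{2} + 4 \right)} - 37 \operatorname{atan}{\left(\frac{x}{2} \right)}}{8}; value = - \frac{37 \operatorname{atan}{\left(\frac{3}{4} \right)}}{8} - \frac{\log{\left(5 \right)}}{2} + \frac{\log{\left(\frac{25}{4} \right)}}{2} + \frac{5}{4} + \frac{37 \operatorname{atan}{\left(\frac{1}{2} \right)}}{8}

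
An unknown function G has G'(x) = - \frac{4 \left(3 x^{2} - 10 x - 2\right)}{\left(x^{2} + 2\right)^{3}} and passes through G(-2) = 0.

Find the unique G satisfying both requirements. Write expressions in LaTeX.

G(x) = \frac{x^{4} + 4 x^{2} + 8 x - 16}{2 \left(x^{4} + 4 x^{2} + 4\right)}

Recognize the product-rule pattern: G'(x) = u'v + uv' with u = \frac{1}{\frac{x^{4}}{2} + 2 x^{2} + 2}, v = 2 x - 5, so integration by parts undoes it.
A general antiderivative is \frac{2 x - 5}{\frac{x^{4}}{2} + 2 x^{2} + 2} + C.
The condition gives C = 0 - (- \frac{1}{2}) = \frac{1}{2}.
So G(x) = \frac{x^{4} + 4 x^{2} + 8 x - 16}{2 \left(x^{4} + 4 x^{2} + 4\right)}.
Check: d/dx[\frac{x^{4} + 4 x^{2} + 8 x - 16}{2 \left(x^{4} + 4 x^{2} + 4\right)}] = \frac{- 12 x^{2} + 40 x + 8}{x^{6} + 6 x^{4} + 12 x^{2} + 8}, which equals G'(x).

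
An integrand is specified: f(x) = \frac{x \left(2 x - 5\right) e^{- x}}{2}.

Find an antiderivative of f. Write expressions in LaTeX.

Recognize the product-rule pattern: f = u'v + uv' with u = - x^{2} + \frac{x}{2} + \frac{1}{2}, v = e^{- x}, so integration by parts undoes it.
Check: d/dx[- x^{2} e^{- x} + \frac{x e^{- x}}{2} + \frac{e^{- x}}{2}] = \frac{\left(2 x^{2} - 5 x\right) e^{- x}}{2}, which equals f(x).

An antiderivative is F(x) = - x^{2} e^{- x} + \frac{x e^{- x}}{2} + \frac{e^{- x}}{2}.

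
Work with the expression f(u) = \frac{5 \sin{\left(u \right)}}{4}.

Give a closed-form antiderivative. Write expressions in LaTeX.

Since d/du undoes antidifferentiation here, F'(u) = f(u) is required of F(u).
Check: d/du[- \frac{5 \cos{\left(u \right)}}{4}] = \frac{5 \sin{\left(u \right)}}{4} = f(u).

An antiderivative is F(u) = - \frac{5 \cos{\left(u \right)}}{4}.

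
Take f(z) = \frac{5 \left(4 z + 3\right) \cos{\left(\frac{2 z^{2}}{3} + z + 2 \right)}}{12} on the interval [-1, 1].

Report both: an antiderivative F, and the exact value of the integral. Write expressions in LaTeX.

The substitution u = \frac{2 z^{2}}{3} + z + 2 works: f is exactly (dF/du)*(du/dz) for that inner function.
F(z) = \frac{5 \sin{\left(\frac{2 z^{2}}{3} + z + 2 \right)}}{4} is an antiderivative of f.
Check: d/dz[\frac{5 \sin{\left(\frac{2 z^{2}}{3} + z + 2 \right)}}{4}] = \frac{5 z \cos{\left(\frac{2 z^{2}}{3} + z + 2 \right)}}{3} + \frac{5 \cos{\left(\frac{2 z^{2}}{3} + z + 2 \right)}}{4}, which equals f(z).
F(1) = \frac{5 \sin{\left(\frac{11}{3} \right)}}{4}; F(-1) = \frac{5 \sin{\left(\frac{5}{3} \right)}}{4}.
Integral = F(1) - F(-1) = - \frac{5 \sin{\left(\frac{5}{3} \right)}}{4} + \frac{5 \sin{\left(\frac{11}{3} \right)}}{4}.

Antiderivative: F(z) = \frac{5 \sin{\left(\frac{2 z^{2}}{3} + z + 2 \right)}}{4}; value = - \frac{5 \sin{\left(\frac{5}{3} \right)}}{4} + \frac{5 \sin{\left(\frac{11}{3} \right)}}{4}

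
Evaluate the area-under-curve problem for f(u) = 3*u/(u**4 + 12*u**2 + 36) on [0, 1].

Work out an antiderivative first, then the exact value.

The substitution w = 2*u**2 + 12 works: f is exactly (dF/dw)*(dw/du) for that inner function.
F(u) = -3/(2*(u**2 + 6)) is an antiderivative of f.
Check: d/du[-3/(2*(u**2 + 6))] = 3*u/(u**4 + 12*u**2 + 36) = f(u).
F(1) = -3/14; F(0) = -1/4.
Integral = F(1) - F(0) = 1/28.

Antiderivative: F(u) = -3/(2*(u**2 + 6)); value = 1/28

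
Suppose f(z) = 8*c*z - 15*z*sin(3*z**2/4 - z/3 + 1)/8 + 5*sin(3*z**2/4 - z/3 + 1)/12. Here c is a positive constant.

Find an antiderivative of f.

Integrate term by term and add the pieces.
Check: d/dz[4*c*z**2 + 5*cos(3*z**2/4 - z/3 + 1)/4] = 8*c*z - 15*z*sin(3*z**2/4 - z/3 + 1)/8 + 5*sin(3*z**2/4 - z/3 + 1)/12 = f(z).

An antiderivative is F(z) = 4*c*z**2 + 5*cos(3*z**2/4 - z/3 + 1)/4.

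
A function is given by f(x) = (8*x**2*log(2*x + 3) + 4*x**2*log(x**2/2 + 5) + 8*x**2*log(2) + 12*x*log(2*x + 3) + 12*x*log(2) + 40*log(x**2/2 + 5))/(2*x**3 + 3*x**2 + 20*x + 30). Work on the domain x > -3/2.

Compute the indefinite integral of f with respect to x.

Recognize the product-rule pattern: f = u'v + uv' with u = 2*log(x**2/2 + 5), v = log(4*x + 6), so integration by parts undoes it.
Check: d/dx[2*log(4*x + 6)*log(x**2/2 + 5)] = (8*x**2*log(2*x + 3) + 4*x**2*log(x**2/2 + 5) + 8*x**2*log(2) + 12*x*log(2*x + 3) + 12*x*log(2) + 40*log(x**2/2 + 5))/(2*x**3 + 3*x**2 + 20*x + 30) = f(x).

F(x) = 2*log(4*x + 6)*log(x**2/2 + 5) + C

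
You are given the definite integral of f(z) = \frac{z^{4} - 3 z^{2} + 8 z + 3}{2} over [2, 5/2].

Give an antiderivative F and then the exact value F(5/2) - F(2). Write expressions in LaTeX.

A candidate is checked by its d/dz: the result must match f(z).
F(z) = \frac{z^{5}}{10} - \frac{z^{3}}{2} + 2 z^{2} + \frac{3 z}{2} is an antiderivative of f.
Check: d/dz[\frac{z^{5}}{10} - \frac{z^{3}}{2} + 2 z^{2} + \frac{3 z}{2}] = \frac{z^{4}}{2} - \frac{3 z^{2}}{2} + 4 z + \frac{3}{2}, which equals f(z).
F(5/2) = \frac{1165}{64}; F(2) = \frac{51}{5}.
Integral = F(5/2) - F(2) = \frac{2561}{320}.

Antiderivative: F(z) = \frac{z^{5}}{10} - \frac{z^{3}}{2} + 2 z^{2} + \frac{3 z}{2}; value = \frac{2561}{320}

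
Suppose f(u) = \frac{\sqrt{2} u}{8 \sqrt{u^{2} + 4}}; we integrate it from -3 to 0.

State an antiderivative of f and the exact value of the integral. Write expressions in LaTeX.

Antiderivative: F(u) = \frac{\sqrt{\frac{u^{2}}{2} + 2}}{4}; value = - \frac{\sqrt{26}}{8} + \frac{\sqrt{2}}{4}

f matches the chain-rule pattern g'(h)*h' with inner function h(u) = \frac{u^{2}}{2} + 2; substituting w = h(u) collapses the integral.
F(u) = \frac{\sqrt{\frac{u^{2}}{2} + 2}}{4} is an antiderivative of f.
Check: d/du[\frac{\sqrt{\frac{u^{2}}{2} + 2}}{4}] = \frac{\sqrt{2} u}{8 \sqrt{u^{2} + 4}} = f(u).
F(0) = \frac{\sqrt{2}}{4}; F(-3) = \frac{\sqrt{26}}{8}.
Integral = F(0) - F(-3) = - \frac{\sqrt{26}}{8} + \frac{\sqrt{2}}{4}.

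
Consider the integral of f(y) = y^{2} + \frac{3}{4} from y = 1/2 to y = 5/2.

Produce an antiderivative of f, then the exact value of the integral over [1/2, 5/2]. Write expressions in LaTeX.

Differentiate the proposed F(y) back; it has to land on f(y) exactly.
F(y) = \frac{y^{3}}{3} + \frac{3 y}{4} is an antiderivative of f.
Check: d/dy[\frac{y^{3}}{3} + \frac{3 y}{4}] = y^{2} + \frac{3}{4} = f(y).
F(5/2) = \frac{85}{12}; F(1/2) = \frac{5}{12}.
Integral = F(5/2) - F(1/2) = \frac{20}{3}.

Antiderivative: F(y) = \frac{y^{3}}{3} + \frac{3 y}{4}; value = \frac{20}{3}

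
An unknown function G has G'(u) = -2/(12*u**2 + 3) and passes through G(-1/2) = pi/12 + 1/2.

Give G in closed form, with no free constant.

Whatever form G(u) takes, its d/du must return the stated G'(u).
A general antiderivative is -atan(2*u)/3 + C.
The condition gives C = pi/12 + 1/2 - (pi/12) = 1/2.
So G(u) = -(2*atan(2*u) - 3)/6.
Check: d/du[-(2*atan(2*u) - 3)/6] = -2/(12*u**2 + 3) = G'(u).

G(u) = -(2*atan(2*u) - 3)/6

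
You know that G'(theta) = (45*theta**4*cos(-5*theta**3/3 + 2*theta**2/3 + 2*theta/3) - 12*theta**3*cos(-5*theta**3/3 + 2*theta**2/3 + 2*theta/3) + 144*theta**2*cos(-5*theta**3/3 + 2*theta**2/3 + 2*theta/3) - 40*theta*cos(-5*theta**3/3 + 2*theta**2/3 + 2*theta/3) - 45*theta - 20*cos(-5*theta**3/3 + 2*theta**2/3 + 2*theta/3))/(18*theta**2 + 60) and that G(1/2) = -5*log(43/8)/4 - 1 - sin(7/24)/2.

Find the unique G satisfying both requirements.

Since d/dtheta undoes antidifferentiation here, G(theta) must give back the stated G'(theta).
A general antiderivative is -5*log(3*theta**2/2 + 5)/4 - sin(-5*theta**3/3 + 2*theta**2/3 + 2*theta/3)/2 + C.
The condition gives C = -5*log(43/8)/4 - 1 - sin(7/24)/2 - (-5*log(43/8)/4 - sin(7/24)/2) = -1.
So G(theta) = (-5*log(3*theta**2/2 + 5) - 2*sin(-5*theta**3/3 + 2*theta**2/3 + 2*theta/3) - 4)/4.
Check: d/dtheta[(-5*log(3*theta**2/2 + 5) - 2*sin(-5*theta**3/3 + 2*theta**2/3 + 2*theta/3) - 4)/4] = (45*theta**4*cos(-5*theta**3/3 + 2*theta**2/3 + 2*theta/3) - 12*theta**3*cos(-5*theta**3/3 + 2*theta**2/3 + 2*theta/3) + 144*theta**2*cos(-5*theta**3/3 + 2*theta**2/3 + 2*theta/3) - 40*theta*cos(-5*theta**3/3 + 2*theta**2/3 + 2*theta/3) - 45*theta - 20*cos(-5*theta**3/3 + 2*theta**2/3 + 2*theta/3))/(18*theta**2 + 60) = G'(theta).

G(theta) = (-5*log(3*theta**2/2 + 5) - 2*sin(-5*theta**3/3 + 2*theta**2/3 + 2*theta/3) - 4)/4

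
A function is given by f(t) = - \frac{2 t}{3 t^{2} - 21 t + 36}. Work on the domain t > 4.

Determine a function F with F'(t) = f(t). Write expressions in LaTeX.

An antiderivative is F(t) = - \frac{8 \log{\left(t - 4 \right)}}{3} + 2 \log{\left(t - 3 \right)}.

Factor the denominator (3 \left(t - 4\right) \left(t - 3\right)) and decompose: f = \frac{2}{t - 3} - \frac{8}{3 \left(t - 4\right)}; each piece integrates to a log, atan, or power term.
Check: d/dt[- \frac{8 \log{\left(t - 4 \right)}}{3} + 2 \log{\left(t - 3 \right)}] = - \frac{2 t}{3 t^{2} - 21 t + 36} = f(t).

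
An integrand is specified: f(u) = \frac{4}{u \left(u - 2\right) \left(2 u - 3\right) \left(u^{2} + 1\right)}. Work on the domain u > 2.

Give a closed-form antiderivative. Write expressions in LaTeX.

The denominator factors as u \left(u - 2\right) \left(2 u - 3\right) \left(u^{2} + 1\right); partial fractions split f into directly integrable pieces: - \frac{4 \left(4 u - 7\right)}{65 \left(u^{2} + 1\right)} - \frac{64}{39 \left(2 u - 3\right)} + \frac{2}{5 \left(u - 2\right)} + \frac{2}{3 u}.
Check: d/du[\frac{2 \log{\left(u \right)}}{3} + \frac{2 \log{\left(u - 2 \right)}}{5} - \frac{32 \log{\left(u - \frac{3}{2} \right)}}{39} - \frac{8 \log{\left(u^{2} + 1 \right)}}{65} + \frac{28 \operatorname{atan}{\left(u \right)}}{65}] = \frac{4}{2 u^{5} - 7 u^{4} + 8 u^{3} - 7 u^{2} + 6 u}, which equals f(u).

An antiderivative is F(u) = \frac{2 \log{\left(u \right)}}{3} + \frac{2 \log{\left(u - 2 \right)}}{5} - \frac{32 \log{\left(u - \frac{3}{2} \right)}}{39} - \frac{8 \log{\left(u^{2} + 1 \right)}}{65} + \frac{28 \operatorname{atan}{\left(u \right)}}{65}.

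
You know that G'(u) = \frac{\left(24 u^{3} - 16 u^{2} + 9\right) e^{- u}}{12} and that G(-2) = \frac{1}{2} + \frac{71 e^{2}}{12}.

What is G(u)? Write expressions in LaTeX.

Recognize the product-rule pattern: G'(u) = v'r + vr' with v = - 2 u^{3} - \frac{14 u^{2}}{3} - \frac{28 u}{3} - \frac{121}{12}, r = e^{- u}, so integration by parts undoes it.
A general antiderivative is \frac{\left(- 24 u^{3} - 56 u^{2} - 112 u - 121\right) e^{- u}}{12} + C.
The condition gives C = \frac{1}{2} + \frac{71 e^{2}}{12} - (\frac{71 e^{2}}{12}) = \frac{1}{2}.
So G(u) = - \frac{\left(24 u^{3} + 56 u^{2} + 112 u - 6 e^{u} + 121\right) e^{- u}}{12}.
Check: d/du[- \frac{\left(24 u^{3} + 56 u^{2} + 112 u - 6 e^{u} + 121\right) e^{- u}}{12}] = \frac{\left(24 u^{3} - 16 u^{2} + 9\right) e^{- u}}{12} = G'(u).

G(u) = - \frac{\left(24 u^{3} + 56 u^{2} + 112 u - 6 e^{u} + 121\right) e^{- u}}{12}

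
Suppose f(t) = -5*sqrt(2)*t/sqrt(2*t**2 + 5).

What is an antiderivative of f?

The substitution u = t**2 + 5/2 works: f is exactly (dF/du)*(du/dt) for that inner function.
Check: d/dt[-5*sqrt(2)*sqrt(2*t**2 + 5)/2] = -5*sqrt(2)*t/sqrt(2*t**2 + 5) = f(t).

An antiderivative is F(t) = -5*sqrt(2)*sqrt(2*t**2 + 5)/2.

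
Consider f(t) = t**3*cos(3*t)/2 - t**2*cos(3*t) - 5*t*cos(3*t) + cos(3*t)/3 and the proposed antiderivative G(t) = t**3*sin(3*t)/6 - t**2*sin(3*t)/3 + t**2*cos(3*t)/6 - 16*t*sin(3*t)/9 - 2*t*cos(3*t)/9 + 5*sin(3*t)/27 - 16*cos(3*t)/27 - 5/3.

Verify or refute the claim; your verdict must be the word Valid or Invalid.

Valid - the claim checks out under differentiation.

d/dt[G] = t**3*cos(3*t)/2 - t**2*cos(3*t) - 5*t*cos(3*t) + cos(3*t)/3
This equals f(t) exactly, so the claim holds.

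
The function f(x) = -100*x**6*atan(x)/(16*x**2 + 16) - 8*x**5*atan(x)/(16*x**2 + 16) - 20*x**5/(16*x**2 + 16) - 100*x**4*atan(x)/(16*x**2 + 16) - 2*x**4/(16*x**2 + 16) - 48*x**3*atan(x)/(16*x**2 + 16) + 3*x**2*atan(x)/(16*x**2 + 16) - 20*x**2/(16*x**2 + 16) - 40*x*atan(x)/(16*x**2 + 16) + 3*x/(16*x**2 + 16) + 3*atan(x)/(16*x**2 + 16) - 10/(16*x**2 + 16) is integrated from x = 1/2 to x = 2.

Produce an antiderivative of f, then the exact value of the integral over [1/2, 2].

Antiderivative: F(x) = -5*x**5*atan(x)/4 - x**4*atan(x)/8 - 5*x**2*atan(x)/4 + 3*x*atan(x)/16 - 5*atan(x)/8; value = -189*atan(2)/4 + 57*atan(1/2)/64

Recognize the product-rule pattern: f = u'v + uv' with u = -5*x**5/4 - x**4/8 - 5*x**2/4 + 3*x/16 - 5/8, v = atan(x), so integration by parts undoes it.
F(x) = -5*x**5*atan(x)/4 - x**4*atan(x)/8 - 5*x**2*atan(x)/4 + 3*x*atan(x)/16 - 5*atan(x)/8 is an antiderivative of f.
Check: d/dx[-5*x**5*atan(x)/4 - x**4*atan(x)/8 - 5*x**2*atan(x)/4 + 3*x*atan(x)/16 - 5*atan(x)/8] = (-100*x**6*atan(x) - 8*x**5*atan(x) - 20*x**5 - 100*x**4*atan(x) - 2*x**4 - 48*x**3*atan(x) + 3*x**2*atan(x) - 20*x**2 - 40*x*atan(x) + 3*x + 3*atan(x) - 10)/(16*x**2 + 16), which equals f(x).
F(2) = -189*atan(2)/4; F(1/2) = -57*atan(1/2)/64.
Integral = F(2) - F(1/2) = -189*atan(2)/4 + 57*atan(1/2)/64.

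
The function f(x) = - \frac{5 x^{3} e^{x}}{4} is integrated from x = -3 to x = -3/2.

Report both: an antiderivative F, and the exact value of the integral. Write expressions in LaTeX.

Antiderivative: F(x) = - \frac{5 x^{3} e^{x}}{4} + \frac{15 x^{2} e^{x}}{4} - \frac{15 x e^{x}}{2} + \frac{15 e^{x}}{2}; value = - \frac{195}{2 e^{3}} + \frac{1005}{32 e^{\frac{3}{2}}}

f has the shape u'v + uv' for u = - \frac{5 x^{3}}{4} + \frac{15 x^{2}}{4} - \frac{15 x}{2} + \frac{15}{2} and v = e^{x} — it is the derivative of the product u*v.
F(x) = - \frac{5 x^{3} e^{x}}{4} + \frac{15 x^{2} e^{x}}{4} - \frac{15 x e^{x}}{2} + \frac{15 e^{x}}{2} is an antiderivative of f.
Check: d/dx[- \frac{5 x^{3} e^{x}}{4} + \frac{15 x^{2} e^{x}}{4} - \frac{15 x e^{x}}{2} + \frac{15 e^{x}}{2}] = - \frac{5 x^{3} e^{x}}{4} = f(x).
F(-3/2) = \frac{1005}{32 e^{\frac{3}{2}}}; F(-3) = \frac{195}{2 e^{3}}.
Integral = F(-3/2) - F(-3) = - \frac{195}{2 e^{3}} + \frac{1005}{32 e^{\frac{3}{2}}}.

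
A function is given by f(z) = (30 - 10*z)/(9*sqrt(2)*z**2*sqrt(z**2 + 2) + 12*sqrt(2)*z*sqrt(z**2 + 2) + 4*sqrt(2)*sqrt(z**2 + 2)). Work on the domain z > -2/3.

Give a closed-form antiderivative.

An antiderivative is F(z) = -5*sqrt(z**2 + 2)/(3*sqrt(2)*z + 2*sqrt(2)).

Recognize the product-rule pattern: f = u'v + uv' with u = -5*sqrt(z**2/2 + 1), v = 1/(3*z + 2), so integration by parts undoes it.
Check: d/dz[-5*sqrt(z**2 + 2)/(3*sqrt(2)*z + 2*sqrt(2))] = (-5*sqrt(2)*z + 15*sqrt(2))/(9*z**2*sqrt(z**2 + 2) + 12*z*sqrt(z**2 + 2) + 4*sqrt(z**2 + 2)), which equals f(z).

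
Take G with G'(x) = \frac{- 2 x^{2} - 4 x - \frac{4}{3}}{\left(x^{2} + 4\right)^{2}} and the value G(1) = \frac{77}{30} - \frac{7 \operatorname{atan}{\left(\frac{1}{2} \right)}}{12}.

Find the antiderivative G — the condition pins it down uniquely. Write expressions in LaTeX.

G(x) = \frac{- 7 x^{2} \operatorname{atan}{\left(\frac{x}{2} \right)} + 24 x^{2} + 10 x - 28 \operatorname{atan}{\left(\frac{x}{2} \right)} + 120}{12 x^{2} + 48}

Any candidate G(x) must reproduce the stated G'(x) exactly.
A general antiderivative is - \frac{- 5 x - 12}{6 x^{2} + 24} - \frac{7 \operatorname{atan}{\left(\frac{x}{2} \right)}}{12} + C.
The condition gives C = \frac{77}{30} - \frac{7 \operatorname{atan}{\left(\frac{1}{2} \right)}}{12} - (\frac{17}{30} - \frac{7 \operatorname{atan}{\left(\frac{1}{2} \right)}}{12}) = 2.
So G(x) = \frac{- 7 x^{2} \operatorname{atan}{\left(\frac{x}{2} \right)} + 24 x^{2} + 10 x - 28 \operatorname{atan}{\left(\frac{x}{2} \right)} + 120}{12 x^{2} + 48}.
Check: d/dx[\frac{- 7 x^{2} \operatorname{atan}{\left(\frac{x}{2} \right)} + 24 x^{2} + 10 x - 28 \operatorname{atan}{\left(\frac{x}{2} \right)} + 120}{12 x^{2} + 48}] = \frac{- 6 x^{2} - 12 x - 4}{3 x^{4} + 24 x^{2} + 48}, which equals G'(x).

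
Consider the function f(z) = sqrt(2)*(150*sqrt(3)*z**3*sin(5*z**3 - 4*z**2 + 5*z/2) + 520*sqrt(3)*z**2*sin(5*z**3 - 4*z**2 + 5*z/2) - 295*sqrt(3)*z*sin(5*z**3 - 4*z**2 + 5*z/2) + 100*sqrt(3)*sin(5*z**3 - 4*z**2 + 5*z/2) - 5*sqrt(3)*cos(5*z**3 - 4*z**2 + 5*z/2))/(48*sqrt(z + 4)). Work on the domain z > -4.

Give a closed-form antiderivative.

An antiderivative is F(z) = -5*sqrt(6)*sqrt(z + 4)*cos(5*z**3 - 4*z**2 + 5*z/2)/24.

Recognize the product-rule pattern: f = u'v + uv' with u = -5*sqrt(3*z/2 + 6)/12, v = cos(5*z**3 - 4*z**2 + 5*z/2), so integration by parts undoes it.
Check: d/dz[-5*sqrt(6)*sqrt(z + 4)*cos(5*z**3 - 4*z**2 + 5*z/2)/24] = (150*sqrt(6)*z**3*sin(5*z**3 - 4*z**2 + 5*z/2) + 520*sqrt(6)*z**2*sin(5*z**3 - 4*z**2 + 5*z/2) - 295*sqrt(6)*z*sin(5*z**3 - 4*z**2 + 5*z/2) + 100*sqrt(6)*sin(5*z**3 - 4*z**2 + 5*z/2) - 5*sqrt(6)*cos(5*z**3 - 4*z**2 + 5*z/2))/(48*sqrt(z + 4)), which equals f(z).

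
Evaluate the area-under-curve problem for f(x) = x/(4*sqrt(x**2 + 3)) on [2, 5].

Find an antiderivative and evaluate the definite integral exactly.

Antiderivative: F(x) = sqrt(x**2 + 3)/4; value = sqrt(7)/4

f matches the chain-rule pattern g'(h)*h' with inner function h(x) = x**2 + 3; substituting u = h(x) collapses the integral.
F(x) = sqrt(x**2 + 3)/4 is an antiderivative of f.
Check: d/dx[sqrt(x**2 + 3)/4] = x/(4*sqrt(x**2 + 3)) = f(x).
F(5) = sqrt(7)/2; F(2) = sqrt(7)/4.
Integral = F(5) - F(2) = sqrt(7)/4.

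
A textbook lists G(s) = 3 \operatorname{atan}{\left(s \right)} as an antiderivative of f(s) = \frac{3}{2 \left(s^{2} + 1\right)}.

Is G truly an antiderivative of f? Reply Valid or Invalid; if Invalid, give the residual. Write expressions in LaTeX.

Invalid: d/ds[G] - f = \frac{3}{2 s^{2} + 2}, which is not 0.

d/ds[G] = \frac{3}{s^{2} + 1}
d/ds[G] - f(s) = \frac{3}{2 s^{2} + 2} != 0.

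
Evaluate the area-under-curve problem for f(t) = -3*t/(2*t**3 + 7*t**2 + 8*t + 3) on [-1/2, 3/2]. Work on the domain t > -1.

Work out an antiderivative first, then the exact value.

The denominator factors as (t + 1)**2*(2*t + 3); partial fractions split f into directly integrable pieces: 18/(2*t + 3) - 9/(t + 1) + 3/(t + 1)**2.
F(t) = 3*(-3*(t + 1)*log(t + 1) + 3*(t + 1)*log(t + 3/2) - 1)/(t + 1) is an antiderivative of f.
Check: d/dt[3*(-3*(t + 1)*log(t + 1) + 3*(t + 1)*log(t + 3/2) - 1)/(t + 1)] = -3*t/(2*t**3 + 7*t**2 + 8*t + 3) = f(t).
F(3/2) = -9*log(5/2) - 6/5 + 9*log(3); F(-1/2) = -6 + 9*log(2).
Integral = F(3/2) - F(-1/2) = -9*log(5/2) - 9*log(2) + 24/5 + 9*log(3).

Antiderivative: F(t) = 3*(-3*(t + 1)*log(t + 1) + 3*(t + 1)*log(t + 3/2) - 1)/(t + 1); value = -9*log(5/2) - 9*log(2) + 24/5 + 9*log(3)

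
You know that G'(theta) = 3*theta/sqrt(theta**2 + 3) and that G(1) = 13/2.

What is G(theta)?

G(theta) = 3*sqrt(theta**2 + 3) + 1/2

G'(theta) matches the chain-rule pattern g'(h)*h' with inner function h(theta) = theta**2 + 3; substituting u = h(theta) collapses the integral.
A general antiderivative is 3*sqrt(theta**2 + 3) + C.
The condition gives C = 13/2 - (6) = 1/2.
So G(theta) = 3*sqrt(theta**2 + 3) + 1/2.
Check: d/dtheta[3*sqrt(theta**2 + 3) + 1/2] = 3*theta/sqrt(theta**2 + 3) = G'(theta).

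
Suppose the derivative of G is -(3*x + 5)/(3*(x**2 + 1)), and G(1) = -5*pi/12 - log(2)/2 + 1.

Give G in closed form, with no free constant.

A first test for any G(x): its x-derivative must equal the given G'(x).
A general antiderivative is -log(x**2 + 1)/2 - 5*atan(x)/3 + C.
The condition gives C = -5*pi/12 - log(2)/2 + 1 - (-5*pi/12 - log(2)/2) = 1.
So G(x) = -log(x**2 + 1)/2 - 5*atan(x)/3 + 1.
Check: d/dx[-log(x**2 + 1)/2 - 5*atan(x)/3 + 1] = (-3*x - 5)/(3*x**2 + 3), which equals G'(x).

G(x) = -log(x**2 + 1)/2 - 5*atan(x)/3 + 1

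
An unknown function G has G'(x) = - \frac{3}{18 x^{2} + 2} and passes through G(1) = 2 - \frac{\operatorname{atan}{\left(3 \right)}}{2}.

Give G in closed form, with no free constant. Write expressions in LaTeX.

For G(x) to be correct, d/dx[G] must agree with the stated G'(x) identically.
A general antiderivative is - \frac{\operatorname{atan}{\left(3 x \right)}}{2} + C.
The condition gives C = 2 - \frac{\operatorname{atan}{\left(3 \right)}}{2} - (- \frac{\operatorname{atan}{\left(3 \right)}}{2}) = 2.
So G(x) = 2 - \frac{\operatorname{atan}{\left(3 x \right)}}{2}.
Check: d/dx[2 - \frac{\operatorname{atan}{\left(3 x \right)}}{2}] = - \frac{3}{18 x^{2} + 2} = G'(x).

G(x) = 2 - \frac{\operatorname{atan}{\left(3 x \right)}}{2}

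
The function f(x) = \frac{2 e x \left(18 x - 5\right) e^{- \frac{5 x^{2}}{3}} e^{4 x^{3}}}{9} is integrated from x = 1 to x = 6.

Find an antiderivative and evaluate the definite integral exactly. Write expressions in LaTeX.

f matches the chain-rule pattern g'(h)*h' with inner function h(x) = 4 x^{3} - \frac{5 x^{2}}{3} + 1; substituting u = h(x) collapses the integral.
F(x) = \frac{e e^{- \frac{5 x^{2}}{3}} e^{4 x^{3}}}{3} is an antiderivative of f.
Check: d/dx[\frac{e e^{- \frac{5 x^{2}}{3}} e^{4 x^{3}}}{3}] = \frac{\left(36 e x^{2} e^{4 x^{3}} - 10 e x e^{4 x^{3}}\right) e^{- \frac{5 x^{2}}{3}}}{9}, which equals f(x).
F(6) = \frac{e^{805}}{3}; F(1) = \frac{e^{\frac{10}{3}}}{3}.
Integral = F(6) - F(1) = - \frac{e^{\frac{10}{3}}}{3} + \frac{e^{805}}{3}.

Antiderivative: F(x) = \frac{e e^{- \frac{5 x^{2}}{3}} e^{4 x^{3}}}{3}; value = - \frac{e^{\frac{10}{3}}}{3} + \frac{e^{805}}{3}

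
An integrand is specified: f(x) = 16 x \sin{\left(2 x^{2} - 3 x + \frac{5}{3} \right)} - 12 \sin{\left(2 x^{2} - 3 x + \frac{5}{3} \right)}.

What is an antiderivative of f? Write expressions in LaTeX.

An antiderivative is F(x) = - 4 \cos{\left(2 x^{2} - 3 x + \frac{5}{3} \right)}.

f matches the chain-rule pattern g'(h)*h' with inner function h(x) = 2 x^{2} - 3 x + \frac{5}{3}; substituting u = h(x) collapses the integral.
Check: d/dx[- 4 \cos{\left(2 x^{2} - 3 x + \frac{5}{3} \right)}] = 16 x \sin{\left(2 x^{2} - 3 x + \frac{5}{3} \right)} - 12 \sin{\left(2 x^{2} - 3 x + \frac{5}{3} \right)} = f(x).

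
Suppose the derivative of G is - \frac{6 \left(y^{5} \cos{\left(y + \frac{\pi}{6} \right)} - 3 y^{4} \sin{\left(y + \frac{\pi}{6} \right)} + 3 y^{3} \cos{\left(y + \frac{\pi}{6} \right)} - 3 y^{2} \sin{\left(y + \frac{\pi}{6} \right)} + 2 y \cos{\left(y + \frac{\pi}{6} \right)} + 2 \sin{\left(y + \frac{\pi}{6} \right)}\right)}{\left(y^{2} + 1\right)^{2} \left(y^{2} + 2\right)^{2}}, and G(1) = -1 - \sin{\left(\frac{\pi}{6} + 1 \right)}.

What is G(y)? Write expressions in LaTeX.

Since d/dy undoes antidifferentiation here, G(y) must give back the stated G'(y).
A general antiderivative is - \frac{2 y \sin{\left(y + \frac{\pi}{6} \right)}}{\frac{y^{4}}{3} + y^{2} + \frac{2}{3}} + C.
The condition gives C = -1 - \sin{\left(\frac{\pi}{6} + 1 \right)} - (- \sin{\left(\frac{\pi}{6} + 1 \right)}) = -1.
So G(y) = - \frac{2 y \sin{\left(y + \frac{\pi}{6} \right)}}{\frac{y^{4}}{3} + y^{2} + \frac{2}{3}} - 1.
Check: d/dy[- \frac{2 y \sin{\left(y + \frac{\pi}{6} \right)}}{\frac{y^{4}}{3} + y^{2} + \frac{2}{3}} - 1] = \frac{- 6 y^{5} \cos{\left(y + \frac{\pi}{6} \right)} + 18 y^{4} \sin{\left(y + \frac{\pi}{6} \right)} - 18 y^{3} \cos{\left(y + \frac{\pi}{6} \right)} + 18 y^{2} \sin{\left(y + \frac{\pi}{6} \right)} - 12 y \cos{\left(y + \frac{\pi}{6} \right)} - 12 \sin{\left(y + \frac{\pi}{6} \right)}}{y^{8} + 6 y^{6} + 13 y^{4} + 12 y^{2} + 4}, which equals G'(y).

G(y) = - \frac{2 y \sin{\left(y + \frac{\pi}{6} \right)}}{\frac{y^{4}}{3} + y^{2} + \frac{2}{3}} - 1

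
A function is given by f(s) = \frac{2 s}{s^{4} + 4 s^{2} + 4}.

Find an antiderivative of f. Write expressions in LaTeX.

f matches the chain-rule pattern g'(h)*h' with inner function h(s) = 2 s^{2} + 4; substituting u = h(s) collapses the integral.
Check: d/ds[- \frac{2}{2 s^{2} + 4}] = \frac{2 s}{s^{4} + 4 s^{2} + 4} = f(s).

An antiderivative is F(s) = - \frac{2}{2 s^{2} + 4}.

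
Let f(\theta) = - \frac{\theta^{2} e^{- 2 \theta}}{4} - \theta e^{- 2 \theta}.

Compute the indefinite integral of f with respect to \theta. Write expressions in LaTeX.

F(\theta) = \frac{\theta^{2} e^{- 2 \theta}}{8} + \frac{5 \theta e^{- 2 \theta}}{8} + \frac{5 e^{- 2 \theta}}{16} + C

f has the shape u'v + uv' for u = \frac{\theta^{2}}{8} + \frac{5 \theta}{8} + \frac{5}{16} and v = e^{- 2 \theta} — it is the derivative of the product u*v.
Check: d/d\theta[\frac{\theta^{2} e^{- 2 \theta}}{8} + \frac{5 \theta e^{- 2 \theta}}{8} + \frac{5 e^{- 2 \theta}}{16}] = \frac{\left(- \theta^{2} - 4 \theta\right) e^{- 2 \theta}}{4}, which equals f(\theta).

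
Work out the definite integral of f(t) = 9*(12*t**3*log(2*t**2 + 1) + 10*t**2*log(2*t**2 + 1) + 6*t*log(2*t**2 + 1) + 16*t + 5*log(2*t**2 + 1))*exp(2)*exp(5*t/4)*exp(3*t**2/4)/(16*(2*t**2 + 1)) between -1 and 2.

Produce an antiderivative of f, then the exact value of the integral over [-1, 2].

Antiderivative: F(t) = 9*exp(2)*exp(5*t/4)*exp(3*t**2/4)*log(2*t**2 + 1)/4; value = -9*exp(3/2)*log(3)/4 + 9*exp(15/2)*log(9)/4

Recognize the product-rule pattern: f = u'v + uv' with u = 9*exp(3*t**2/4 + 5*t/4 + 2)/4, v = log(2*t**2 + 1), so integration by parts undoes it.
F(t) = 9*exp(2)*exp(5*t/4)*exp(3*t**2/4)*log(2*t**2 + 1)/4 is an antiderivative of f.
Check: d/dt[9*exp(2)*exp(5*t/4)*exp(3*t**2/4)*log(2*t**2 + 1)/4] = (108*t**3*exp(2)*exp(5*t/4)*exp(3*t**2/4)*log(2*t**2 + 1) + 90*t**2*exp(2)*exp(5*t/4)*exp(3*t**2/4)*log(2*t**2 + 1) + 54*t*exp(2)*exp(5*t/4)*exp(3*t**2/4)*log(2*t**2 + 1) + 144*t*exp(2)*exp(5*t/4)*exp(3*t**2/4) + 45*exp(2)*exp(5*t/4)*exp(3*t**2/4)*log(2*t**2 + 1))/(32*t**2 + 16), which equals f(t).
F(2) = 9*exp(15/2)*log(9)/4; F(-1) = 9*exp(3/2)*log(3)/4.
Integral = F(2) - F(-1) = -9*exp(3/2)*log(3)/4 + 9*exp(15/2)*log(9)/4.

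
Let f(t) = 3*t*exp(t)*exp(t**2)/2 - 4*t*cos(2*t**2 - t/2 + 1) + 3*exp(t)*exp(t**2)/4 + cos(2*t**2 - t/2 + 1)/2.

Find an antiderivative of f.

Integrate term by term and add the pieces.
Check: d/dt[3*exp(t**2 + t)/4 - sin(2*t**2 - t/2 + 1)] = 3*t*exp(t)*exp(t**2)/2 - 4*t*cos(2*t**2 - t/2 + 1) + 3*exp(t)*exp(t**2)/4 + cos(2*t**2 - t/2 + 1)/2 = f(t).

An antiderivative is F(t) = 3*exp(t**2 + t)/4 - sin(2*t**2 - t/2 + 1).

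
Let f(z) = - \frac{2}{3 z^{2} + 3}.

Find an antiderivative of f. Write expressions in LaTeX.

An antiderivative is F(z) = - \frac{2 \operatorname{atan}{\left(z \right)}}{3}.

Differentiate the proposed F(z) back; it has to land on f(z) exactly.
Check: d/dz[- \frac{2 \operatorname{atan}{\left(z \right)}}{3}] = - \frac{2}{3 z^{2} + 3} = f(z).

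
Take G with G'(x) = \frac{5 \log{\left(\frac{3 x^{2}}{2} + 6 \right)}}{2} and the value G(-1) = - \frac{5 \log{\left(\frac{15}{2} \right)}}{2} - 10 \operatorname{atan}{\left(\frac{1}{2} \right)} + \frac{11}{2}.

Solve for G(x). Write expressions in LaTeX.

Differentiate the proposed G(x) back; it has to land on the given G'(x).
A general antiderivative is \frac{5 x \log{\left(\frac{3 x^{2}}{2} + 6 \right)}}{2} - 5 x + 10 \operatorname{atan}{\left(\frac{x}{2} \right)} + C.
The condition gives C = - \frac{5 \log{\left(\frac{15}{2} \right)}}{2} - 10 \operatorname{atan}{\left(\frac{1}{2} \right)} + \frac{11}{2} - (- \frac{5 \log{\left(\frac{15}{2} \right)}}{2} - 10 \operatorname{atan}{\left(\frac{1}{2} \right)} + 5) = \frac{1}{2}.
So G(x) = \frac{5 x \log{\left(\frac{3 x^{2}}{2} + 6 \right)}}{2} - 5 x + 10 \operatorname{atan}{\left(\frac{x}{2} \right)} + \frac{1}{2}.
Check: d/dx[\frac{5 x \log{\left(\frac{3 x^{2}}{2} + 6 \right)}}{2} - 5 x + 10 \operatorname{atan}{\left(\frac{x}{2} \right)} + \frac{1}{2}] = \frac{5 \log{\left(\frac{x^{2}}{2} + 2 \right)}}{2} + \frac{5 \log{\left(3 \right)}}{2}, which equals G'(x).

G(x) = \frac{5 x \log{\left(\frac{3 x^{2}}{2} + 6 \right)}}{2} - 5 x + 10 \operatorname{atan}{\left(\frac{x}{2} \right)} + \frac{1}{2}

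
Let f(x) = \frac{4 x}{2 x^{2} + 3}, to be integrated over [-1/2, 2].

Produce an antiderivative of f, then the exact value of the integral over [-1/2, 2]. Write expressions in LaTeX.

Antiderivative: F(x) = \log{\left(4 x^{2} + 6 \right)}; value = - \log{\left(7 \right)} + \log{\left(22 \right)}

f matches the chain-rule pattern g'(h)*h' with inner function h(x) = 4 x^{2} + 6; substituting u = h(x) collapses the integral.
F(x) = \log{\left(4 x^{2} + 6 \right)} is an antiderivative of f.
Check: d/dx[\log{\left(4 x^{2} + 6 \right)}] = \frac{4 x}{2 x^{2} + 3} = f(x).
F(2) = \log{\left(22 \right)}; F(-1/2) = \log{\left(7 \right)}.
Integral = F(2) - F(-1/2) = - \log{\left(7 \right)} + \log{\left(22 \right)}.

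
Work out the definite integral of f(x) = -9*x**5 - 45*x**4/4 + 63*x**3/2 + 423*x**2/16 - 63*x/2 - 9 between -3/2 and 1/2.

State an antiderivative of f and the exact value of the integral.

The substitution u = -x**2 - x/2 + 2 works: f is exactly (dF/du)*(du/dx) for that inner function.
F(x) = 3*(-2*x**2 - x + 4)**3/16 is an antiderivative of f.
Check: d/dx[3*(-2*x**2 - x + 4)**3/16] = -9*x**5 - 45*x**4/4 + 63*x**3/2 + 423*x**2/16 - 63*x/2 - 9 = f(x).
F(1/2) = 81/16; F(-3/2) = 3/16.
Integral = F(1/2) - F(-3/2) = 39/8.

Antiderivative: F(x) = 3*(-2*x**2 - x + 4)**3/16; value = 39/8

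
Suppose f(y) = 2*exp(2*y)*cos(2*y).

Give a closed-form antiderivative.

Since d/dy undoes antidifferentiation here, F'(y) = f(y) is required of F(y).
Check: d/dy[exp(2*y)*sin(2*y)/2 + exp(2*y)*cos(2*y)/2] = 2*exp(2*y)*cos(2*y) = f(y).

An antiderivative is F(y) = exp(2*y)*sin(2*y)/2 + exp(2*y)*cos(2*y)/2.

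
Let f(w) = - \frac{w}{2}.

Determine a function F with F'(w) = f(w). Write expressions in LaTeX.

Differentiate the proposed F(w) back; it has to land on f(w) exactly.
Check: d/dw[- \frac{w^{2} + 6}{4}] = - \frac{w}{2} = f(w).

An antiderivative is F(w) = - \frac{w^{2} + 6}{4}.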